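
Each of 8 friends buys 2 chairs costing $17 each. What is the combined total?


Cost per person:
2 x $17 = $34
Group total:
8 x $34 = $272

$272


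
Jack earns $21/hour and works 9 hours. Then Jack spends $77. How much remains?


Calculate earnings:
9 x $21 = $189
Subtract spending:
$189 - $77 = $112

$112


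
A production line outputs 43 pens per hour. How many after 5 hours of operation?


Production rate: 43 pens per hour
Time: 5 hours
Total: 43 x 5 = 215 pens

215 pens


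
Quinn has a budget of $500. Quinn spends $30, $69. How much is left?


Add up expenses:
$30 + $69 = $99
Subtract from budget:
$500 - $99 = $401

$401


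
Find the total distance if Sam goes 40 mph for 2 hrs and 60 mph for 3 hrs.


Leg 1 distance:
40 x 2 = 80 miles
Leg 2 distance:
60 x 3 = 180 miles
Total distance:
80 + 180 = 260 miles

260 miles


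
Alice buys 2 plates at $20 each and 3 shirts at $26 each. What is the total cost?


Cost of plates:
2 x $20 = $40
Cost of shirts:
3 x $26 = $78
Add both:
$40 + $78 = $118

$118


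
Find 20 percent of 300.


Convert percentage to decimal:
20% = 0.2
Multiply:
300 x 0.2 = 60

60


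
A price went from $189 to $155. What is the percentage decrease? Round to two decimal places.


Find the absolute change:
|155 - 189| = 34
Divide by original and multiply by 100:
34 / 189 x 100 = 17.9894...% ≈ 17.99%

17.99%


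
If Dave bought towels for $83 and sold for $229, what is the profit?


Selling price = $229
Cost price = $83
Profit = selling price - cost price:
Profit = $229 - $83 = $146

$146


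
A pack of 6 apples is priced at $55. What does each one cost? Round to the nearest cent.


Total cost: $55
Number of items: 6
Unit price: $55 / 6 = $9.1666... ≈ $9.17

$9.17


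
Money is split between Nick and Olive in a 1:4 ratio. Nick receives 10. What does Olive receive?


Find the multiplier:
10 / 1 = 10
Apply to Olive's share:
4 x 10 = 40

40


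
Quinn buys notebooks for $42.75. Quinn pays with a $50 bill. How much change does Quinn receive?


Start with the amount paid:
$50
Subtract the price:
$50 - $42.75 = $7.25

$7.25


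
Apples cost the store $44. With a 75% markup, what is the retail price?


Calculate the markup amount:
75% of $44 = $33
Add to cost:
$44 + $33 = $77

$77


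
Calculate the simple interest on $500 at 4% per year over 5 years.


Use the formula I = P x R x T / 100
P x R x T = 500 x 4 x 5 = 10000
I = 10000 / 100 = $100

$100


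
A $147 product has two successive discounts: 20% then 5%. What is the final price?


First discount:
20% of $147 = $29.40
Price after first discount:
$147 - $29.40 = $117.60
Second discount:
5% of $117.60 = $5.88
Final price:
$117.60 - $5.88 = $111.72

$111.72


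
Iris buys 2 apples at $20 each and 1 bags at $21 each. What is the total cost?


Cost of apples:
2 x $20 = $40
Cost of bags:
1 x $21 = $21
Add both:
$40 + $21 = $61

$61


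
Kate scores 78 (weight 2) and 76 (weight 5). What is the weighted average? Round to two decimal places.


Weighted sum:
2 x 78 + 5 x 76 = 536
Total weight:
2 + 5 = 7
Weighted average:
536 / 7 = 76.5714... ≈ 76.57

76.57


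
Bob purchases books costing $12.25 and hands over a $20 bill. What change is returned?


Start with the amount paid:
$20
Subtract the price:
$20 - $12.25 = $7.75

$7.75


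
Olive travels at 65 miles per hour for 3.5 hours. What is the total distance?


Use the formula: distance = speed x time
Speed = 65 mph, Time = 3.5 hours
65 x 3.5 = 227.5 miles

227.5 miles


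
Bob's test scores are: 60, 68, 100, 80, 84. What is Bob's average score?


Add the scores:
60 + 68 + 100 + 80 + 84 = 392
Divide by the number of tests:
392 / 5 = 78.4

78.4


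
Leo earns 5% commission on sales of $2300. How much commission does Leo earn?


Convert rate to decimal:
5% = 0.05
Multiply by sales:
$2300 x 0.05 = $115

$115


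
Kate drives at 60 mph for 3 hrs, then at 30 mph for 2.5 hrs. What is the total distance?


Leg 1 distance:
60 x 3 = 180 miles
Leg 2 distance:
30 x 2.5 = 75 miles
Total distance:
180 + 75 = 255 miles

255 miles


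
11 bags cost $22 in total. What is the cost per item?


Total cost: $22
Number of items: 11
Unit price: $22 / 11 = $2

$2


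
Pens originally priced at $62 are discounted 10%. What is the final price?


Calculate the discount amount:
10% of $62 = $6.20
Subtract from original:
$62 - $6.20 = $55.80

$55.80


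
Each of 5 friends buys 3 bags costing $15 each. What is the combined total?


Cost per person:
3 x $15 = $45
Group total:
5 x $45 = $225

$225


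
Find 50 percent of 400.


Convert percentage to decimal:
50% = 0.5
Multiply:
400 x 0.5 = 200

200


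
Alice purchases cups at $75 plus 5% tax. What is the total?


Calculate the tax:
5% of $75 = $3.75
Add tax to price:
$75 + $3.75 = $78.75

$78.75


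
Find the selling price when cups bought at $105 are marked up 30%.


Calculate the markup amount:
30% of $105 = $31.50
Add to cost:
$105 + $31.50 = $136.50

$136.50


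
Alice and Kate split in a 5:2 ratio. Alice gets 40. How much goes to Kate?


Find the multiplier:
40 / 5 = 8
Apply to Kate's share:
2 x 8 = 16

16


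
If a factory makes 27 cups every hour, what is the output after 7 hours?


Production rate: 27 cups per hour
Time: 7 hours
Total: 27 x 7 = 189 cups

189 cups


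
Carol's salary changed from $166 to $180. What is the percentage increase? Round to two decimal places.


Find the absolute change:
|180 - 166| = 14
Divide by original and multiply by 100:
14 / 166 x 100 = 8.4337...% ≈ 8.43%

8.43%


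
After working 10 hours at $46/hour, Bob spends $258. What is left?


Calculate earnings:
10 x $46 = $460
Subtract spending:
$460 - $258 = $202

$202


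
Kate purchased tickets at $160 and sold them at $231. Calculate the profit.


Selling price = $231
Cost price = $160
Profit = selling price - cost price:
Profit = $231 - $160 = $71

$71


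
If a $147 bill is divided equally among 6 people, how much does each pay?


Total bill: $147
Number of people: 6
Each pays: $147 / 6 = $24.50

$24.50


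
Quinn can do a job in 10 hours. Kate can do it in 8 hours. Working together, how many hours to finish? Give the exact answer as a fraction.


Quinn's rate: 1/10 of the job per hour
Kate's rate: 1/8 of the job per hour
Combined rate: 1/10 + 1/8 = 9/40 per hour
Time = 1 / (9/40) = 40/9 hours (≈ 4.44 hours)

40/9 hours


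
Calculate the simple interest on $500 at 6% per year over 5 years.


Use the formula I = P x R x T / 100
P x R x T = 500 x 6 x 5 = 15000
I = 15000 / 100 = $150

$150


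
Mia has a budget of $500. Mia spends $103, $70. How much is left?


Add up expenses:
$103 + $70 = $173
Subtract from budget:
$500 - $173 = $327

$327


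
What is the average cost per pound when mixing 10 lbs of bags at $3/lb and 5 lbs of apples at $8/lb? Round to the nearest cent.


Cost of bags:
10 x $3 = $30
Cost of apples:
5 x $8 = $40
Total cost: $30 + $40 = $70
Total weight: 15 lbs
Average: $70 / 15 = $4.6666... ≈ $4.67/lb

$4.67/lb


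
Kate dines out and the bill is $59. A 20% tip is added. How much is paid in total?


Calculate the tip:
20% of $59 = $11.80
Add tip to meal cost:
$59 + $11.80 = $70.80

$70.80


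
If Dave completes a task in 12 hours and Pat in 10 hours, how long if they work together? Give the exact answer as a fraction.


Dave's rate: 1/12 of the job per hour
Pat's rate: 1/10 of the job per hour
Combined rate: 1/12 + 1/10 = 11/60 per hour
Time = 1 / (11/60) = 60/11 hours (≈ 5.45 hours)

60/11 hours


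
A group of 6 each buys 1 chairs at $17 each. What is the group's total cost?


Cost per person:
1 x $17 = $17
Group total:
6 x $17 = $102

$102


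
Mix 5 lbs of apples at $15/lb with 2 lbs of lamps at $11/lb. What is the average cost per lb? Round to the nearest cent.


Cost of apples:
5 x $15 = $75
Cost of lamps:
2 x $11 = $22
Total cost: $75 + $22 = $97
Total weight: 7 lbs
Average: $97 / 7 = $13.8571... ≈ $13.86/lb

$13.86/lb


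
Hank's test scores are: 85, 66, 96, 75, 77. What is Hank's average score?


Add the scores:
85 + 66 + 96 + 75 + 77 = 399
Divide by the number of tests:
399 / 5 = 79.8

79.8


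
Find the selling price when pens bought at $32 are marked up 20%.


Calculate the markup amount:
20% of $32 = $6.40
Add to cost:
$32 + $6.40 = $38.40

$38.40


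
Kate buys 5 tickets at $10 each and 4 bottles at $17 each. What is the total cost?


Cost of tickets:
5 x $10 = $50
Cost of bottles:
4 x $17 = $68
Add both:
$50 + $68 = $118

$118


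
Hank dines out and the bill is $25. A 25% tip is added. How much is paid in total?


Calculate the tip:
25% of $25 = $6.25
Add tip to meal cost:
$25 + $6.25 = $31.25

$31.25


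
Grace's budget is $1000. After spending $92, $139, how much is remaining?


Add up expenses:
$92 + $139 = $231
Subtract from budget:
$1000 - $231 = $769

$769


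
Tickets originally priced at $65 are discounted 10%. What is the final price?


Calculate the discount amount:
10% of $65 = $6.50
Subtract from original:
$65 - $6.50 = $58.50

$58.50


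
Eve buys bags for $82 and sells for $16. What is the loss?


Selling price = $16
Cost price = $82
Loss = cost price - selling price:
Loss = $82 - $16 = $66

$66


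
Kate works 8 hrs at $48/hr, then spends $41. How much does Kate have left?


Calculate earnings:
8 x $48 = $384
Subtract spending:
$384 - $41 = $343

$343


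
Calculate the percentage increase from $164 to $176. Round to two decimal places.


Find the absolute change:
|176 - 164| = 12
Divide by original and multiply by 100:
12 / 164 x 100 = 7.3170...% ≈ 7.32%

7.32%


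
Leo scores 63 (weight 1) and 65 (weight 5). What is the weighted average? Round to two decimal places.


Weighted sum:
1 x 63 + 5 x 65 = 388
Total weight:
1 + 5 = 6
Weighted average:
388 / 6 = 64.6666... ≈ 64.67

64.67


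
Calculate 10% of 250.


Convert percentage to decimal:
10% = 0.1
Multiply:
250 x 0.1 = 25

25


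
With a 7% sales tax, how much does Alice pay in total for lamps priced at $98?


Calculate the tax:
7% of $98 = $6.86
Add tax to price:
$98 + $6.86 = $104.86

$104.86


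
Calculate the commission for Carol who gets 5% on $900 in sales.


Convert rate to decimal:
5% = 0.05
Multiply by sales:
$900 x 0.05 = $45

$45


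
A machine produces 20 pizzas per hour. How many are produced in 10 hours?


Production rate: 20 pizzas per hour
Time: 10 hours
Total: 20 x 10 = 200 pizzas

200 pizzas


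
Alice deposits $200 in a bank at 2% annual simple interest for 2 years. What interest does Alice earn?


Use the formula I = P x R x T / 100
P x R x T = 200 x 2 x 2 = 800
I = 800 / 100 = $8

$8


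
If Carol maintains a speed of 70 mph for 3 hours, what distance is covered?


Use the formula: distance = speed x time
Speed = 70 mph, Time = 3 hours
70 x 3 = 210 miles

210 miles


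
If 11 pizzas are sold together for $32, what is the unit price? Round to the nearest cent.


Total cost: $32
Number of items: 11
Unit price: $32 / 11 = $2.9090... ≈ $2.91

$2.91


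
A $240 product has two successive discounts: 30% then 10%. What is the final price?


First discount:
30% of $240 = $72
Price after first discount:
$240 - $72 = $168
Second discount:
10% of $168 = $16.80
Final price:
$168 - $16.80 = $151.20

$151.20


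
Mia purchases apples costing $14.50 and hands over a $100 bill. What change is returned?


Start with the amount paid:
$100
Subtract the price:
$100 - $14.50 = $85.50

$85.50


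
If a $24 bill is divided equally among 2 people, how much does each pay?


Total bill: $24
Number of people: 2
Each pays: $24 / 2 = $12

$12


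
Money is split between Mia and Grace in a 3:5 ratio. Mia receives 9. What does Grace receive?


Find the multiplier:
9 / 3 = 3
Apply to Grace's share:
5 x 3 = 15

15


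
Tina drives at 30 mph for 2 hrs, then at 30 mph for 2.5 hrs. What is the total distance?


Leg 1 distance:
30 x 2 = 60 miles
Leg 2 distance:
30 x 2.5 = 75 miles
Total distance:
60 + 75 = 135 miles

135 miles


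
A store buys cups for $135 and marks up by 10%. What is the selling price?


Calculate the markup amount:
10% of $135 = $13.50
Add to cost:
$135 + $13.50 = $148.50

$148.50


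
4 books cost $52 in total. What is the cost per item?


Total cost: $52
Number of items: 4
Unit price: $52 / 4 = $13

$13


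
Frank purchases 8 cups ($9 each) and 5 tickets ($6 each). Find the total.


Cost of cups:
8 x $9 = $72
Cost of tickets:
5 x $6 = $30
Add both:
$72 + $30 = $102

$102


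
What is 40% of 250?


Convert percentage to decimal:
40% = 0.4
Multiply:
250 x 0.4 = 100

100


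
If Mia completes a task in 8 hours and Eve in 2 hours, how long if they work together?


Mia's rate: 1/8 of the job per hour
Eve's rate: 1/2 of the job per hour
Combined rate: 1/8 + 1/2 = 5/8 per hour
Time = 1 / (5/8) = 8/5 = 1.6 hours

1.6 hours


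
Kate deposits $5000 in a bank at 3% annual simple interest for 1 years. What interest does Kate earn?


Use the formula I = P x R x T / 100
P x R x T = 5000 x 3 x 1 = 15000
I = 15000 / 100 = $150

$150


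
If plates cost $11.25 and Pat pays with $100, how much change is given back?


Start with the amount paid:
$100
Subtract the price:
$100 - $11.25 = $88.75

$88.75


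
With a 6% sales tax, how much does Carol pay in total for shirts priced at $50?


Calculate the tax:
6% of $50 = $3
Add tax to price:
$50 + $3 = $53

$53


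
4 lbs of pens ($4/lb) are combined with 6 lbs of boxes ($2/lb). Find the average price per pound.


Cost of pens:
4 x $4 = $16
Cost of boxes:
6 x $2 = $12
Total cost: $16 + $12 = $28
Total weight: 10 lbs
Average: $28 / 10 = $2.80/lb

$2.80/lb


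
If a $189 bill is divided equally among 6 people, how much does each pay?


Total bill: $189
Number of people: 6
Each pays: $189 / 6 = $31.50

$31.50


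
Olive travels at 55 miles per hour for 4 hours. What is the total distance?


Use the formula: distance = speed x time
Speed = 55 mph, Time = 4 hours
55 x 4 = 220 miles

220 miles


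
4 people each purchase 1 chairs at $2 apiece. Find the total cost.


Cost per person:
1 x $2 = $2
Group total:
4 x $2 = $8

$8


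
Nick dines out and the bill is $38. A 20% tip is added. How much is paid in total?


Calculate the tip:
20% of $38 = $7.60
Add tip to meal cost:
$38 + $7.60 = $45.60

$45.60


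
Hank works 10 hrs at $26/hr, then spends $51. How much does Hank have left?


Calculate earnings:
10 x $26 = $260
Subtract spending:
$260 - $51 = $209

$209


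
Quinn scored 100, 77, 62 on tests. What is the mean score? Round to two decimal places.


Add the scores:
100 + 77 + 62 = 239
Divide by the number of tests:
239 / 3 = 79.6666... ≈ 79.67

79.67


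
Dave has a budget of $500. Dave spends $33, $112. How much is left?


Add up expenses:
$33 + $112 = $145
Subtract from budget:
$500 - $145 = $355

$355


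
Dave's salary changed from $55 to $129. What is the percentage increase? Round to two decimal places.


Find the absolute change:
|129 - 55| = 74
Divide by original and multiply by 100:
74 / 55 x 100 = 134.5454...% ≈ 134.55%

134.55%


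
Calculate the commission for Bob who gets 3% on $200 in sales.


Convert rate to decimal:
3% = 0.03
Multiply by sales:
$200 x 0.03 = $6

$6


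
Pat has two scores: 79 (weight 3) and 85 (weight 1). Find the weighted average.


Weighted sum:
3 x 79 + 1 x 85 = 322
Total weight:
3 + 1 = 4
Weighted average:
322 / 4 = 80.5

80.5


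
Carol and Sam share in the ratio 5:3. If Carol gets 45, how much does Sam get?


Find the multiplier:
45 / 5 = 9
Apply to Sam's share:
3 x 9 = 27

27


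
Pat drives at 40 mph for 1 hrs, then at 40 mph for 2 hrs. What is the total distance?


Leg 1 distance:
40 x 1 = 40 miles
Leg 2 distance:
40 x 2 = 80 miles
Total distance:
40 + 80 = 120 miles

120 miles


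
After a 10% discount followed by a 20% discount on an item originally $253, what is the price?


First discount:
10% of $253 = $25.30
Price after first discount:
$253 - $25.30 = $227.70
Second discount:
20% of $227.70 = $45.54
Final price:
$227.70 - $45.54 = $182.16

$182.16


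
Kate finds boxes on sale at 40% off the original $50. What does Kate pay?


Calculate the discount amount:
40% of $50 = $20
Subtract from original:
$50 - $20 = $30

$30


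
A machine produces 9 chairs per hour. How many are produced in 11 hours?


Production rate: 9 chairs per hour
Time: 11 hours
Total: 9 x 11 = 99 chairs

99 chairs


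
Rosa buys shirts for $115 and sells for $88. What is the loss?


Selling price = $88
Cost price = $115
Loss = cost price - selling price:
Loss = $115 - $88 = $27

$27


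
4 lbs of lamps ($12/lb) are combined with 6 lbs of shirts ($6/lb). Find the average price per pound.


Cost of lamps:
4 x $12 = $48
Cost of shirts:
6 x $6 = $36
Total cost: $48 + $36 = $84
Total weight: 10 lbs
Average: $84 / 10 = $8.40/lb

$8.40/lb


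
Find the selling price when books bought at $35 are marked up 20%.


Calculate the markup amount:
20% of $35 = $7
Add to cost:
$35 + $7 = $42

$42


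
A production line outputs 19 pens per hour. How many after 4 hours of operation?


Production rate: 19 pens per hour
Time: 4 hours
Total: 19 x 4 = 76 pens

76 pens


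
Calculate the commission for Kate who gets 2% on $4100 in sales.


Convert rate to decimal:
2% = 0.02
Multiply by sales:
$4100 x 0.02 = $82

$82


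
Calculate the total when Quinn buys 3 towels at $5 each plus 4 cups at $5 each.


Cost of towels:
3 x $5 = $15
Cost of cups:
4 x $5 = $20
Add both:
$15 + $20 = $35

$35


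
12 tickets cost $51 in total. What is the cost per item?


Total cost: $51
Number of items: 12
Unit price: $51 / 12 = $4.25

$4.25


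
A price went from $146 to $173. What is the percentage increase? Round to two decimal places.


Find the absolute change:
|173 - 146| = 27
Divide by original and multiply by 100:
27 / 146 x 100 = 18.4931...% ≈ 18.49%

18.49%


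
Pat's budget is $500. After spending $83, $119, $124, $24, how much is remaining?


Add up expenses:
$83 + $119 + $124 + $24 = $350
Subtract from budget:
$500 - $350 = $150

$150


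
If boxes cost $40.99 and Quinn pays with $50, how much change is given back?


Start with the amount paid:
$50
Subtract the price:
$50 - $40.99 = $9.01

$9.01


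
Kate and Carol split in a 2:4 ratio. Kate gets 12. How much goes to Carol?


Find the multiplier:
12 / 2 = 6
Apply to Carol's share:
4 x 6 = 24

24


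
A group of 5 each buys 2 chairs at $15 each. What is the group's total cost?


Cost per person:
2 x $15 = $30
Group total:
5 x $30 = $150

$150


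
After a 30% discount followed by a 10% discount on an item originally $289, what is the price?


First discount:
30% of $289 = $86.70
Price after first discount:
$289 - $86.70 = $202.30
Second discount:
10% of $202.30 = $20.23
Final price:
$202.30 - $20.23 = $182.07

$182.07


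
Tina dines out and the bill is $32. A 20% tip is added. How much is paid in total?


Calculate the tip:
20% of $32 = $6.40
Add tip to meal cost:
$32 + $6.40 = $38.40

$38.40


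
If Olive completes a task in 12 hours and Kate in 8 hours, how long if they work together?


Olive's rate: 1/12 of the job per hour
Kate's rate: 1/8 of the job per hour
Combined rate: 1/12 + 1/8 = 5/24 per hour
Time = 1 / (5/24) = 24/5 = 4.8 hours

4.8 hours


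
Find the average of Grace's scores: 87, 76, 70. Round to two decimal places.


Add the scores:
87 + 76 + 70 = 233
Divide by the number of tests:
233 / 3 = 77.6666... ≈ 77.67

77.67


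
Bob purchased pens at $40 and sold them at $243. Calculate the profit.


Selling price = $243
Cost price = $40
Profit = selling price - cost price:
Profit = $243 - $40 = $203

$203


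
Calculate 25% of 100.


Convert percentage to decimal:
25% = 0.25
Multiply:
100 x 0.25 = 25

25


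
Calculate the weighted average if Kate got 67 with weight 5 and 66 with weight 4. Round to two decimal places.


Weighted sum:
5 x 67 + 4 x 66 = 599
Total weight:
5 + 4 = 9
Weighted average:
599 / 9 = 66.5555... ≈ 66.56

66.56


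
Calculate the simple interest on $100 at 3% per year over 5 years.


Use the formula I = P x R x T / 100
P x R x T = 100 x 3 x 5 = 1500
I = 1500 / 100 = $15

$15


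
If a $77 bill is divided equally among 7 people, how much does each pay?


Total bill: $77
Number of people: 7
Each pays: $77 / 7 = $11

$11


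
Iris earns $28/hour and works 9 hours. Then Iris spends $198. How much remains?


Calculate earnings:
9 x $28 = $252
Subtract spending:
$252 - $198 = $54

$54


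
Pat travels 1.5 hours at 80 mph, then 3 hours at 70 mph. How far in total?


Leg 1 distance:
80 x 1.5 = 120 miles
Leg 2 distance:
70 x 3 = 210 miles
Total distance:
120 + 210 = 330 miles

330 miles


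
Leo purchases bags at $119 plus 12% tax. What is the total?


Calculate the tax:
12% of $119 = $14.28
Add tax to price:
$119 + $14.28 = $133.28

$133.28


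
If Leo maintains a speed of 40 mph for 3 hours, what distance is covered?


Use the formula: distance = speed x time
Speed = 40 mph, Time = 3 hours
40 x 3 = 120 miles

120 miles


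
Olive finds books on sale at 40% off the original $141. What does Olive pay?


Calculate the discount amount:
40% of $141 = $56.40
Subtract from original:
$141 - $56.40 = $84.60

$84.60


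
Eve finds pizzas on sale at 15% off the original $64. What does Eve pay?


Calculate the discount amount:
15% of $64 = $9.60
Subtract from original:
$64 - $9.60 = $54.40

$54.40


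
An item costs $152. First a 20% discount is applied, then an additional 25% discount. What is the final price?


First discount:
20% of $152 = $30.40
Price after first discount:
$152 - $30.40 = $121.60
Second discount:
25% of $121.60 = $30.40
Final price:
$121.60 - $30.40 = $91.20

$91.20


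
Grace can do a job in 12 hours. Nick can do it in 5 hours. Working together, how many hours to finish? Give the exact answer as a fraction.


Grace's rate: 1/12 of the job per hour
Nick's rate: 1/5 of the job per hour
Combined rate: 1/12 + 1/5 = 17/60 per hour
Time = 1 / (17/60) = 60/17 hours (≈ 3.53 hours)

60/17 hours


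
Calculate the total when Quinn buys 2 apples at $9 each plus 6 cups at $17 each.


Cost of apples:
2 x $9 = $18
Cost of cups:
6 x $17 = $102
Add both:
$18 + $102 = $120

$120


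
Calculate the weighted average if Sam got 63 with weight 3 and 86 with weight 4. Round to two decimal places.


Weighted sum:
3 x 63 + 4 x 86 = 533
Total weight:
3 + 4 = 7
Weighted average:
533 / 7 = 76.1428... ≈ 76.14

76.14


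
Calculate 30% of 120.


Convert percentage to decimal:
30% = 0.3
Multiply:
120 x 0.3 = 36

36


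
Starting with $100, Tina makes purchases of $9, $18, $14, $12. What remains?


Add up expenses:
$9 + $18 + $14 + $12 = $53
Subtract from budget:
$100 - $53 = $47

$47


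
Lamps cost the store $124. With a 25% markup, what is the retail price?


Calculate the markup amount:
25% of $124 = $31
Add to cost:
$124 + $31 = $155

$155


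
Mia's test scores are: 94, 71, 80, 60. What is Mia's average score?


Add the scores:
94 + 71 + 80 + 60 = 305
Divide by the number of tests:
305 / 4 = 76.25

76.25


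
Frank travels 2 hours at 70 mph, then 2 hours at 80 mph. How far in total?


Leg 1 distance:
70 x 2 = 140 miles
Leg 2 distance:
80 x 2 = 160 miles
Total distance:
140 + 160 = 300 miles

300 miles


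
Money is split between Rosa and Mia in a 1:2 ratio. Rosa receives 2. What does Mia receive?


Find the multiplier:
2 / 1 = 2
Apply to Mia's share:
2 x 2 = 4

4


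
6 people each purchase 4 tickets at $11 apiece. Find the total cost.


Cost per person:
4 x $11 = $44
Group total:
6 x $44 = $264

$264


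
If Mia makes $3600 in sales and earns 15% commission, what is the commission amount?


Convert rate to decimal:
15% = 0.15
Multiply by sales:
$3600 x 0.15 = $540

$540


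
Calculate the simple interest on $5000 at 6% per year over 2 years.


Use the formula I = P x R x T / 100
P x R x T = 5000 x 6 x 2 = 60000
I = 60000 / 100 = $600

$600


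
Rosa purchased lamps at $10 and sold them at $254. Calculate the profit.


Selling price = $254
Cost price = $10
Profit = selling price - cost price:
Profit = $254 - $10 = $244

$244


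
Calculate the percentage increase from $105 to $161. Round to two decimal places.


Find the absolute change:
|161 - 105| = 56
Divide by original and multiply by 100:
56 / 105 x 100 = 53.3333...% ≈ 53.33%

53.33%


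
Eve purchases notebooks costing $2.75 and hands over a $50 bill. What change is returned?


Start with the amount paid:
$50
Subtract the price:
$50 - $2.75 = $47.25

$47.25


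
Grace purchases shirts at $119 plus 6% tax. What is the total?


Calculate the tax:
6% of $119 = $7.14
Add tax to price:
$119 + $7.14 = $126.14

$126.14


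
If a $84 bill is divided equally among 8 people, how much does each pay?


Total bill: $84
Number of people: 8
Each pays: $84 / 8 = $10.50

$10.50


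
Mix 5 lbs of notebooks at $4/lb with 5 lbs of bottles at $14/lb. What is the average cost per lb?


Cost of notebooks:
5 x $4 = $20
Cost of bottles:
5 x $14 = $70
Total cost: $20 + $70 = $90
Total weight: 10 lbs
Average: $90 / 10 = $9/lb

$9/lb


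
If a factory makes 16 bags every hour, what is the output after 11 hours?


Production rate: 16 bags per hour
Time: 11 hours
Total: 16 x 11 = 176 bags

176 bags


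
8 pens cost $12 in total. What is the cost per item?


Total cost: $12
Number of items: 8
Unit price: $12 / 8 = $1.50

$1.50


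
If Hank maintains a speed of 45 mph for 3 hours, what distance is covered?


Use the formula: distance = speed x time
Speed = 45 mph, Time = 3 hours
45 x 3 = 135 miles

135 miles


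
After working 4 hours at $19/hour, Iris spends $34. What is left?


Calculate earnings:
4 x $19 = $76
Subtract spending:
$76 - $34 = $42

$42


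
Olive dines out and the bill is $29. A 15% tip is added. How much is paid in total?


Calculate the tip:
15% of $29 = $4.35
Add tip to meal cost:
$29 + $4.35 = $33.35

$33.35


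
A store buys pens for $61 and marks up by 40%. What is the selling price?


Calculate the markup amount:
40% of $61 = $24.40
Add to cost:
$61 + $24.40 = $85.40

$85.40


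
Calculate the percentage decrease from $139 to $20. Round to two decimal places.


Find the absolute change:
|20 - 139| = 119
Divide by original and multiply by 100:
119 / 139 x 100 = 85.6115...% ≈ 85.61%

85.61%


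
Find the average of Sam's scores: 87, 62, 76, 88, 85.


Add the scores:
87 + 62 + 76 + 88 + 85 = 398
Divide by the number of tests:
398 / 5 = 79.6

79.6


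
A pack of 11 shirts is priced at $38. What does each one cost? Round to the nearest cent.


Total cost: $38
Number of items: 11
Unit price: $38 / 11 = $3.4545... ≈ $3.45

$3.45


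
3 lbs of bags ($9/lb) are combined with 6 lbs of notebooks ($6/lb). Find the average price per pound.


Cost of bags:
3 x $9 = $27
Cost of notebooks:
6 x $6 = $36
Total cost: $27 + $36 = $63
Total weight: 9 lbs
Average: $63 / 9 = $7/lb

$7/lb


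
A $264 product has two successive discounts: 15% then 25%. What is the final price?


First discount:
15% of $264 = $39.60
Price after first discount:
$264 - $39.60 = $224.40
Second discount:
25% of $224.40 = $56.10
Final price:
$224.40 - $56.10 = $168.30

$168.30


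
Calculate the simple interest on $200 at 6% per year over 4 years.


Use the formula I = P x R x T / 100
P x R x T = 200 x 6 x 4 = 4800
I = 4800 / 100 = $48

$48


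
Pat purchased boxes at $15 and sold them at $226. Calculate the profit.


Selling price = $226
Cost price = $15
Profit = selling price - cost price:
Profit = $226 - $15 = $211

$211


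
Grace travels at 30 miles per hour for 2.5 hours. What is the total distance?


Use the formula: distance = speed x time
Speed = 30 mph, Time = 2.5 hours
30 x 2.5 = 75 miles

75 miles


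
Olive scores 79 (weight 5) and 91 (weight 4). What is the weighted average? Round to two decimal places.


Weighted sum:
5 x 79 + 4 x 91 = 759
Total weight:
5 + 4 = 9
Weighted average:
759 / 9 = 84.3333... ≈ 84.33

84.33


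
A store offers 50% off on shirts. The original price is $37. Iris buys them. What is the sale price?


Calculate the discount amount:
50% of $37 = $18.50
Subtract from original:
$37 - $18.50 = $18.50

$18.50


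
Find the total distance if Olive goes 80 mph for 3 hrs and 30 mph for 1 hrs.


Leg 1 distance:
80 x 3 = 240 miles
Leg 2 distance:
30 x 1 = 30 miles
Total distance:
240 + 30 = 270 miles

270 miles


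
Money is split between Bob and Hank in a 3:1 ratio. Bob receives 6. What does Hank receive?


Find the multiplier:
6 / 3 = 2
Apply to Hank's share:
1 x 2 = 2

2


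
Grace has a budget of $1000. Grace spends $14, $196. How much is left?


Add up expenses:
$14 + $196 = $210
Subtract from budget:
$1000 - $210 = $790

$790


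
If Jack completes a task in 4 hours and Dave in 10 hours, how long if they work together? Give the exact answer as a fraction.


Jack's rate: 1/4 of the job per hour
Dave's rate: 1/10 of the job per hour
Combined rate: 1/4 + 1/10 = 7/20 per hour
Time = 1 / (7/20) = 20/7 hours (≈ 2.86 hours)

20/7 hours


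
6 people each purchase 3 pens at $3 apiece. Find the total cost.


Cost per person:
3 x $3 = $9
Group total:
6 x $9 = $54

$54


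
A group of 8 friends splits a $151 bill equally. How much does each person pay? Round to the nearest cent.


Total bill: $151
Number of people: 8
Each pays: $151 / 8 = $18.875 ≈ $18.88

$18.88


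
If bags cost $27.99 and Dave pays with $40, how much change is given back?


Start with the amount paid:
$40
Subtract the price:
$40 - $27.99 = $12.01

$12.01


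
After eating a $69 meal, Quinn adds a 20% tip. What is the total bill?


Calculate the tip:
20% of $69 = $13.80
Add tip to meal cost:
$69 + $13.80 = $82.80

$82.80


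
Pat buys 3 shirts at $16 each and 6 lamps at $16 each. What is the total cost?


Cost of shirts:
3 x $16 = $48
Cost of lamps:
6 x $16 = $96
Add both:
$48 + $96 = $144

$144


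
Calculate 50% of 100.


Convert percentage to decimal:
50% = 0.5
Multiply:
100 x 0.5 = 50

50


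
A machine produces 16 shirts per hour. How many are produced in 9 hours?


Production rate: 16 shirts per hour
Time: 9 hours
Total: 16 x 9 = 144 shirts

144 shirts


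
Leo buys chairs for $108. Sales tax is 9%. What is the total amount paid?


Calculate the tax:
9% of $108 = $9.72
Add tax to price:
$108 + $9.72 = $117.72

$117.72


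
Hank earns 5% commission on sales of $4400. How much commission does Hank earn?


Convert rate to decimal:
5% = 0.05
Multiply by sales:
$4400 x 0.05 = $220

$220


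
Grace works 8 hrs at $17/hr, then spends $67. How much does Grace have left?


Calculate earnings:
8 x $17 = $136
Subtract spending:
$136 - $67 = $69

$69


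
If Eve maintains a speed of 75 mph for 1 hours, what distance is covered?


Use the formula: distance = speed x time
Speed = 75 mph, Time = 1 hours
75 x 1 = 75 miles

75 miles


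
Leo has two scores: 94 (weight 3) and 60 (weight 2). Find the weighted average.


Weighted sum:
3 x 94 + 2 x 60 = 402
Total weight:
3 + 2 = 5
Weighted average:
402 / 5 = 80.4

80.4


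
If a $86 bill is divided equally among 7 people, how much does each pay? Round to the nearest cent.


Total bill: $86
Number of people: 7
Each pays: $86 / 7 = $12.2857... ≈ $12.29

$12.29


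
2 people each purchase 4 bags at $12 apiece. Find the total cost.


Cost per person:
4 x $12 = $48
Group total:
2 x $48 = $96

$96


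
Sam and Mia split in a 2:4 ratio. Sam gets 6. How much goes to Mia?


Find the multiplier:
6 / 2 = 3
Apply to Mia's share:
4 x 3 = 12

12


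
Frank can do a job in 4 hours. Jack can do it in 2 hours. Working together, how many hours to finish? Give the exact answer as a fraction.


Frank's rate: 1/4 of the job per hour
Jack's rate: 1/2 of the job per hour
Combined rate: 1/4 + 1/2 = 3/4 per hour
Time = 1 / (3/4) = 4/3 hours (≈ 1.33 hours)

4/3 hours


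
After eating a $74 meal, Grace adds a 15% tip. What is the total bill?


Calculate the tip:
15% of $74 = $11.10
Add tip to meal cost:
$74 + $11.10 = $85.10

$85.10


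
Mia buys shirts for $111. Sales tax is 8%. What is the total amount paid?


Calculate the tax:
8% of $111 = $8.88
Add tax to price:
$111 + $8.88 = $119.88

$119.88


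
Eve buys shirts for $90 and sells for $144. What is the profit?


Selling price = $144
Cost price = $90
Profit = selling price - cost price:
Profit = $144 - $90 = $54

$54


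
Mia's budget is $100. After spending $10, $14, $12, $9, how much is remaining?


Add up expenses:
$10 + $14 + $12 + $9 = $45
Subtract from budget:
$100 - $45 = $55

$55


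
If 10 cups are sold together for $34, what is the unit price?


Total cost: $34
Number of items: 10
Unit price: $34 / 10 = $3.40

$3.40


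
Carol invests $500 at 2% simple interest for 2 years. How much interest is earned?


Use the formula I = P x R x T / 100
P x R x T = 500 x 2 x 2 = 2000
I = 2000 / 100 = $20

$20


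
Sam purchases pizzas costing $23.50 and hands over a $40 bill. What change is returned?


Start with the amount paid:
$40
Subtract the price:
$40 - $23.50 = $16.50

$16.50


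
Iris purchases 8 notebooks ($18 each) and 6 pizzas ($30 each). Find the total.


Cost of notebooks:
8 x $18 = $144
Cost of pizzas:
6 x $30 = $180
Add both:
$144 + $180 = $324

$324


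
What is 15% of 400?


Convert percentage to decimal:
15% = 0.15
Multiply:
400 x 0.15 = 60

60


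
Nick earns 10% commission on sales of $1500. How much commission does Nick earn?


Convert rate to decimal:
10% = 0.1
Multiply by sales:
$1500 x 0.1 = $150

$150


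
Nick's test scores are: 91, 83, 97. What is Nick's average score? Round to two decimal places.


Add the scores:
91 + 83 + 97 = 271
Divide by the number of tests:
271 / 3 = 90.3333... ≈ 90.33

90.33


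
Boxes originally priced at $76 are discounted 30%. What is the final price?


Calculate the discount amount:
30% of $76 = $22.80
Subtract from original:
$76 - $22.80 = $53.20

$53.20


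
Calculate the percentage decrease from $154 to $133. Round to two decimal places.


Find the absolute change:
|133 - 154| = 21
Divide by original and multiply by 100:
21 / 154 x 100 = 13.6363...% ≈ 13.64%

13.64%


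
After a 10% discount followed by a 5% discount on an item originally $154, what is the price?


First discount:
10% of $154 = $15.40
Price after first discount:
$154 - $15.40 = $138.60
Second discount:
5% of $138.60 = $6.93
Final price:
$138.60 - $6.93 = $131.67

$131.67


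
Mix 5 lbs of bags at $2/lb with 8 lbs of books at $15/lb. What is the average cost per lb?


Cost of bags:
5 x $2 = $10
Cost of books:
8 x $15 = $120
Total cost: $10 + $120 = $130
Total weight: 13 lbs
Average: $130 / 13 = $10/lb

$10/lb


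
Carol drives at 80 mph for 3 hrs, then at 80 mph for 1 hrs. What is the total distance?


Leg 1 distance:
80 x 3 = 240 miles
Leg 2 distance:
80 x 1 = 80 miles
Total distance:
240 + 80 = 320 miles

320 miles


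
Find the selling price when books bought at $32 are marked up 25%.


Calculate the markup amount:
25% of $32 = $8
Add to cost:
$32 + $8 = $40

$40


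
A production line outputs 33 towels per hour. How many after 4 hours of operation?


Production rate: 33 towels per hour
Time: 4 hours
Total: 33 x 4 = 132 towels

132 towels


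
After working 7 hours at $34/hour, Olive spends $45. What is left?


Calculate earnings:
7 x $34 = $238
Subtract spending:
$238 - $45 = $193

$193


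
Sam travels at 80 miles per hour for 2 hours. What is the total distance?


Use the formula: distance = speed x time
Speed = 80 mph, Time = 2 hours
80 x 2 = 160 miles

160 miles


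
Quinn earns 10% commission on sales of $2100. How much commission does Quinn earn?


Convert rate to decimal:
10% = 0.1
Multiply by sales:
$2100 x 0.1 = $210

$210


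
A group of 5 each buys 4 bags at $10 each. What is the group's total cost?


Cost per person:
4 x $10 = $40
Group total:
5 x $40 = $200

$200


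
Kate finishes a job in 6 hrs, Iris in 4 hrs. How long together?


Kate's rate: 1/6 of the job per hour
Iris's rate: 1/4 of the job per hour
Combined rate: 1/6 + 1/4 = 5/12 per hour
Time = 1 / (5/12) = 12/5 = 2.4 hours

2.4 hours


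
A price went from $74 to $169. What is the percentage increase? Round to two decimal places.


Find the absolute change:
|169 - 74| = 95
Divide by original and multiply by 100:
95 / 74 x 100 = 128.3783...% ≈ 128.38%

128.38%


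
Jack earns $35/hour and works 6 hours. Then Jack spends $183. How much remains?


Calculate earnings:
6 x $35 = $210
Subtract spending:
$210 - $183 = $27

$27


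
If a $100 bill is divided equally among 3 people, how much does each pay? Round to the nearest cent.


Total bill: $100
Number of people: 3
Each pays: $100 / 3 = $33.3333... ≈ $33.33

$33.33


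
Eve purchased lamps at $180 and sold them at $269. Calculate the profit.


Selling price = $269
Cost price = $180
Profit = selling price - cost price:
Profit = $269 - $180 = $89

$89


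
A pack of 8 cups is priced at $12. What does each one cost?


Total cost: $12
Number of items: 8
Unit price: $12 / 8 = $1.50

$1.50


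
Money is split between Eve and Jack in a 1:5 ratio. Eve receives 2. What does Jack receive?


Find the multiplier:
2 / 1 = 2
Apply to Jack's share:
5 x 2 = 10

10


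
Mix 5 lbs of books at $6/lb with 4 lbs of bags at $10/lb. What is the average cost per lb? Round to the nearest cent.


Cost of books:
5 x $6 = $30
Cost of bags:
4 x $10 = $40
Total cost: $30 + $40 = $70
Total weight: 9 lbs
Average: $70 / 9 = $7.7777... ≈ $7.78/lb

$7.78/lb


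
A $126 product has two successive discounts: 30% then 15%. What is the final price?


First discount:
30% of $126 = $37.80
Price after first discount:
$126 - $37.80 = $88.20
Second discount:
15% of $88.20 = $13.23
Final price:
$88.20 - $13.23 = $74.97

$74.97


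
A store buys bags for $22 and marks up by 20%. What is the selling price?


Calculate the markup amount:
20% of $22 = $4.40
Add to cost:
$22 + $4.40 = $26.40

$26.40


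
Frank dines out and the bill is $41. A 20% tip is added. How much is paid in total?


Calculate the tip:
20% of $41 = $8.20
Add tip to meal cost:
$41 + $8.20 = $49.20

$49.20


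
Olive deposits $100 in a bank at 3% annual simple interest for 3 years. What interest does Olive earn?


Use the formula I = P x R x T / 100
P x R x T = 100 x 3 x 3 = 900
I = 900 / 100 = $9

$9


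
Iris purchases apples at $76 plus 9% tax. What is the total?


Calculate the tax:
9% of $76 = $6.84
Add tax to price:
$76 + $6.84 = $82.84

$82.84


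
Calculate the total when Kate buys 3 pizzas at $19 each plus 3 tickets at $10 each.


Cost of pizzas:
3 x $19 = $57
Cost of tickets:
3 x $10 = $30
Add both:
$57 + $30 = $87

$87


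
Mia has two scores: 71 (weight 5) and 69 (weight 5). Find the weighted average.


Weighted sum:
5 x 71 + 5 x 69 = 700
Total weight:
5 + 5 = 10
Weighted average:
700 / 10 = 70

70


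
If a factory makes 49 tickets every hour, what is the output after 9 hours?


Production rate: 49 tickets per hour
Time: 9 hours
Total: 49 x 9 = 441 tickets

441 tickets
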